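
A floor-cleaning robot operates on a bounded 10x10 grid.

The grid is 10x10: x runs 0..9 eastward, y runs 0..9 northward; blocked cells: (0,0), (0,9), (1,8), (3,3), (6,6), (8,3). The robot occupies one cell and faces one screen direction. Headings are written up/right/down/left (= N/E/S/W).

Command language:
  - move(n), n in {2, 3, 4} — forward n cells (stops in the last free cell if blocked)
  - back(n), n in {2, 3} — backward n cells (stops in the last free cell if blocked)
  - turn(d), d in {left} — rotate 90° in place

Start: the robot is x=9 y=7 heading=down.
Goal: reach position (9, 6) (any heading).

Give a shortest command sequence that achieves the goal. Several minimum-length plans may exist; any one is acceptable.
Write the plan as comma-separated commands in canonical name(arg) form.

t0: x=9 y=7 heading=down
t=1 back(3) ⇒ x=9 y=9 heading=down
t=2 move(3) ⇒ x=9 y=6 heading=down
minimal: 2 command(s), checked below 2.

back(3), move(3)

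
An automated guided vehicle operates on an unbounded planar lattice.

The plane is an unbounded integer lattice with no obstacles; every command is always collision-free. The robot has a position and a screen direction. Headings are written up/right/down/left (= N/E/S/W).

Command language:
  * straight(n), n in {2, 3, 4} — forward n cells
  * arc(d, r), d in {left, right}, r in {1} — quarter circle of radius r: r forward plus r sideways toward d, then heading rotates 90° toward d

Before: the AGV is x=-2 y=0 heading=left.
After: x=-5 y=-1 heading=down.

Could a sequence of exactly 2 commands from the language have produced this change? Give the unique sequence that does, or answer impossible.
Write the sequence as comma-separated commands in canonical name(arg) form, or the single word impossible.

straight(2), arc(left, 1)

key: running arc(left, 1) before straight(2) would end elsewhere — order is forced
t0: x=-2 y=0 heading=left
1. straight(2) → x=-4 y=0 heading=left
2. arc(left, 1) → x=-5 y=-1 heading=down
all 25 alternatives checked — unique.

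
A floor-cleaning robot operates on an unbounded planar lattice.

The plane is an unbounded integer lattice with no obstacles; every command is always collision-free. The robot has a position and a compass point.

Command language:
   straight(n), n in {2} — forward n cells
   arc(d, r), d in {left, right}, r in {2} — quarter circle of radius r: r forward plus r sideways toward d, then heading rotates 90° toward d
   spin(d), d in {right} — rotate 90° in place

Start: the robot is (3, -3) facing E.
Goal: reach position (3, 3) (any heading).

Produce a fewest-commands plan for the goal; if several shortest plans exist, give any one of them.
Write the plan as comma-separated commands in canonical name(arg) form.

start: (3, -3) facing E
1. arc(left, 2) → (5, -1) facing N
2. straight(2) → (5, 1) facing N
3. arc(left, 2) → (3, 3) facing W
nothing shorter than 3 reaches the goal.

arc(left, 2), straight(2), arc(left, 2)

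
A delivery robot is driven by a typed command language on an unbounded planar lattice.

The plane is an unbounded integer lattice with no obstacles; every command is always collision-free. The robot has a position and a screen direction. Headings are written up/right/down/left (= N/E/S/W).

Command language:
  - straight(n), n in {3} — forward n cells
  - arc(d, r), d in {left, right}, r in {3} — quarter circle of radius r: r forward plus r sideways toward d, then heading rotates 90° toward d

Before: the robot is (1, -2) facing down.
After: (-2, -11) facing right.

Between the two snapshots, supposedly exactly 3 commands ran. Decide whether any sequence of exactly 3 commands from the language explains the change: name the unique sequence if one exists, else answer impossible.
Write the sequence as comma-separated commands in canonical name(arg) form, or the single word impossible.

arc(right, 3), arc(left, 3), arc(left, 3)

key: cell and facing (now E) both changed — the 3 commands mix motion and turning
begin: (1, -2) facing down
1. arc(right, 3) → (-2, -5) facing left
2. arc(left, 3) → (-5, -8) facing down
3. arc(left, 3) → (-2, -11) facing right
uniquely the one of 27 3-step routes that fits.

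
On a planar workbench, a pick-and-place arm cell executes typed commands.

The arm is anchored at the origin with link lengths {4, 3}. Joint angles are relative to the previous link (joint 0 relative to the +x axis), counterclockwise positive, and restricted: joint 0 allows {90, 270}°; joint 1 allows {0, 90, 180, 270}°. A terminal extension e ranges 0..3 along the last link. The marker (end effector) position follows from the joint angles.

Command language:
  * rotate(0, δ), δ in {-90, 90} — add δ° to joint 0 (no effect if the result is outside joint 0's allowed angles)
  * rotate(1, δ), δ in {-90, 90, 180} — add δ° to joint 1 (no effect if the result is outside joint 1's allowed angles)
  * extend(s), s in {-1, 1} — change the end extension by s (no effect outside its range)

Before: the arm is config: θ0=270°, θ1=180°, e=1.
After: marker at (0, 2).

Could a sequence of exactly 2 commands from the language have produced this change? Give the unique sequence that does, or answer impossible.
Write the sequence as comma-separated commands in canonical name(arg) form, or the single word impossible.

start: config: θ0=270°, θ1=180°, e=1
t=1 extend(1) ⇒ config: θ0=270°, θ1=180°, e=2
t=2 extend(1) ⇒ config: θ0=270°, θ1=180°, e=3
no other 2-command option fits: unique.

extend(1), extend(1)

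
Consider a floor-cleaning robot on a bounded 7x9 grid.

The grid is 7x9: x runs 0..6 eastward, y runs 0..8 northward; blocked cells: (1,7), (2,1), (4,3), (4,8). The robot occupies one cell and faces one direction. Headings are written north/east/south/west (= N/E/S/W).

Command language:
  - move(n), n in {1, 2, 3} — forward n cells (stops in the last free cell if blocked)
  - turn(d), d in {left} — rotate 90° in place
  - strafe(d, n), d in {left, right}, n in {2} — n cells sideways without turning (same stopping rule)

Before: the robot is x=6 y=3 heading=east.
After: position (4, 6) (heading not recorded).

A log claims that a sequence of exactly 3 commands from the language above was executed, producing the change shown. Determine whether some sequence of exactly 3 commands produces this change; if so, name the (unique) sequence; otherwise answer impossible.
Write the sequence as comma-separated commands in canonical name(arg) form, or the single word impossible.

key: running strafe(left, 2) before turn(left) would end elsewhere — order is forced
from: x=6 y=3 heading=east
step 1 (turn(left)): x=6 y=3 heading=north
step 2 (move(3)): x=6 y=6 heading=north
step 3 (strafe(left, 2)): x=4 y=6 heading=north
no other 3-command option fits: unique.

turn(left), move(3), strafe(left, 2)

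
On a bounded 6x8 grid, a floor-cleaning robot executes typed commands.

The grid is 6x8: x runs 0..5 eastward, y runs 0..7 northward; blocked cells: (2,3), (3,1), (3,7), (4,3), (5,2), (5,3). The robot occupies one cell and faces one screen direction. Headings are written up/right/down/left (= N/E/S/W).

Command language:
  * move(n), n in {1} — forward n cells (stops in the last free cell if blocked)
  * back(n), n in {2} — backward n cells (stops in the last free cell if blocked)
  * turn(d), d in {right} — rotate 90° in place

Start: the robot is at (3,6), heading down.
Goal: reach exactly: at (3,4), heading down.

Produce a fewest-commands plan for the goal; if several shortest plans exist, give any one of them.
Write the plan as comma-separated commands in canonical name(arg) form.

start: at (3,6), heading down
1. move(1) → at (3,5), heading down
2. move(1) → at (3,4), heading down
shorter routes all fall short; 2 is best.

move(1), move(1)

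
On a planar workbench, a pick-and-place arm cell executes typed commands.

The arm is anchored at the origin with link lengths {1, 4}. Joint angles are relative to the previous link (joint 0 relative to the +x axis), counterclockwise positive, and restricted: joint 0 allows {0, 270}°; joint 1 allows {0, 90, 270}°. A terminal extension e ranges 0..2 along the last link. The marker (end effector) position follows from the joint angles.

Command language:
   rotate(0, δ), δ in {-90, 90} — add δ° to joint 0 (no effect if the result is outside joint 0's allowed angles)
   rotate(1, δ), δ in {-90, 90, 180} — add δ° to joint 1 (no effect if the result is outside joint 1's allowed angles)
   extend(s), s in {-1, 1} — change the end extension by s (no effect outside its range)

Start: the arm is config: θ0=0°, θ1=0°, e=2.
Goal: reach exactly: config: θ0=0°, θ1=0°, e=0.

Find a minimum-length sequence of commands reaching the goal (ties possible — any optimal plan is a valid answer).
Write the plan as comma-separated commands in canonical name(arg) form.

initial: config: θ0=0°, θ1=0°, e=2
step 1 (extend(-1)): config: θ0=0°, θ1=0°, e=1
step 2 (extend(-1)): config: θ0=0°, θ1=0°, e=0
minimal: 2 command(s), checked below 2.

extend(-1), extend(-1)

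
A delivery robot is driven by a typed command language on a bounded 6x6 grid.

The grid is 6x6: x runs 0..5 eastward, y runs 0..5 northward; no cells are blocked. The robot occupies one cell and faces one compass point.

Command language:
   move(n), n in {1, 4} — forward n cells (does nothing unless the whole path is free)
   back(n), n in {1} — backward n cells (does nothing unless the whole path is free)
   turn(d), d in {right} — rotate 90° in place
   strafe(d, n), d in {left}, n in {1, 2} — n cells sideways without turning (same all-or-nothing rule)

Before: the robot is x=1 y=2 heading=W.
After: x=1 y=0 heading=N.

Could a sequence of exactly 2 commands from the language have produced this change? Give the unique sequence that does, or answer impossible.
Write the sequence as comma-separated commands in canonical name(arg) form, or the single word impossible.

key: position moved to (1,0) AND the heading swung to N — translation plus rotation needed
t0: x=1 y=2 heading=W
1. strafe(left, 2) → x=1 y=0 heading=W
2. turn(right) → x=1 y=0 heading=N
uniquely the one of 36 2-step routes that fits.

strafe(left, 2), turn(right)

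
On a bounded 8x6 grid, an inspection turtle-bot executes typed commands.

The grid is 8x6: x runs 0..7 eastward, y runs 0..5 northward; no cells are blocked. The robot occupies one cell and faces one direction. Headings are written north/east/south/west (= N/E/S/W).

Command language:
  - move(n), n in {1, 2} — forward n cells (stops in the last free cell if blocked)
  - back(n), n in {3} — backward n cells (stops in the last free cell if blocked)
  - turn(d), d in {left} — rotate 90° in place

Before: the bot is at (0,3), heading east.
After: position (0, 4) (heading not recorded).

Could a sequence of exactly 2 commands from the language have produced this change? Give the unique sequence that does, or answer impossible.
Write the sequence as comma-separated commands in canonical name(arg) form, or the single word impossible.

key: running move(1) before turn(left) would end elsewhere — order is forced
initial: at (0,3), heading east
t=1 turn(left) ⇒ at (0,3), heading north
t=2 move(1) ⇒ at (0,4), heading north
no other 2-command option fits: unique.

turn(left), move(1)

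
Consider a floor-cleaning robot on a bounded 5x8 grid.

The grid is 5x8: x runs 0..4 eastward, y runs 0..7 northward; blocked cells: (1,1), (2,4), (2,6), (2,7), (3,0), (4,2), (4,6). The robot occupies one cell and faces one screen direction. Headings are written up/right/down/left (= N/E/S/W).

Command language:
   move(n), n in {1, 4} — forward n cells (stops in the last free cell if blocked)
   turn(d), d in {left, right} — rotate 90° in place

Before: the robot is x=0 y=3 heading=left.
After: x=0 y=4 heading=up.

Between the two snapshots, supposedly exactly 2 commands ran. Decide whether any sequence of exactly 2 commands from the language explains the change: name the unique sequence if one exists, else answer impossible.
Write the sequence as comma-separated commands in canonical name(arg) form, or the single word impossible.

turn(right), move(1)

key: running move(1) before turn(right) would end elsewhere — order is forced
start: x=0 y=3 heading=left
t=1 turn(right) ⇒ x=0 y=3 heading=up
t=2 move(1) ⇒ x=0 y=4 heading=up
uniquely the one of 16 2-step routes that fits.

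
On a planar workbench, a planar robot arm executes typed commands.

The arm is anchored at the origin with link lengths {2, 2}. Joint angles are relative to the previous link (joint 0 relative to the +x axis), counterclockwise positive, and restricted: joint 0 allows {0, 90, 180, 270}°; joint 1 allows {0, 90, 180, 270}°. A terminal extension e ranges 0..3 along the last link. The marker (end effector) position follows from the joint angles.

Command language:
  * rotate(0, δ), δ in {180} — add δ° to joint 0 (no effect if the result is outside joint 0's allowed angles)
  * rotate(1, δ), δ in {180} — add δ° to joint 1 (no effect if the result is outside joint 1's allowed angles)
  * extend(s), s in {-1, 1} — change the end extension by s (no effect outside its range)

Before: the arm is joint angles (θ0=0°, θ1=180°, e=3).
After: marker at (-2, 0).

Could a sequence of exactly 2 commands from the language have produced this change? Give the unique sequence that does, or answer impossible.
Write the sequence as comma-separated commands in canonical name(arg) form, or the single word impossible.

key: order matters: swapping extend(1) and extend(-1) lands elsewhere
start: joint angles (θ0=0°, θ1=180°, e=3)
1. extend(1) → joint angles (θ0=0°, θ1=180°, e=3)
2. extend(-1) → joint angles (θ0=0°, θ1=180°, e=2)
uniquely the one of 16 2-step routes that fits.

extend(1), extend(-1)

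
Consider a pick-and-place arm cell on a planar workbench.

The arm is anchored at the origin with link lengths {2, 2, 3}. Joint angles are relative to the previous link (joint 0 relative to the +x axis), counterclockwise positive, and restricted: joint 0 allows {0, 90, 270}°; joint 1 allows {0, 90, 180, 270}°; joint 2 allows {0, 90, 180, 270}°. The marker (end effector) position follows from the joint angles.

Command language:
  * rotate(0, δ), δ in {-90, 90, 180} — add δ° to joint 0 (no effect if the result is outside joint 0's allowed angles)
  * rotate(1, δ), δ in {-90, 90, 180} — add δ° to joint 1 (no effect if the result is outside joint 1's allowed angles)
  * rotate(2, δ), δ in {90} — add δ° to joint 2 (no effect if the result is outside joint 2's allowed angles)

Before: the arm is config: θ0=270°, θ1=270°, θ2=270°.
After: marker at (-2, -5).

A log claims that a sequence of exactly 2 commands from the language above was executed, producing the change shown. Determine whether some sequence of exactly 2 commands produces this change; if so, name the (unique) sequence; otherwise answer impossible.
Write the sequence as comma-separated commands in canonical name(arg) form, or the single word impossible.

t0: config: θ0=270°, θ1=270°, θ2=270°
t=1 rotate(2, 90) ⇒ config: θ0=270°, θ1=270°, θ2=0°
t=2 rotate(2, 90) ⇒ config: θ0=270°, θ1=270°, θ2=90°
no other 2-command option fits: unique.

rotate(2, 90), rotate(2, 90)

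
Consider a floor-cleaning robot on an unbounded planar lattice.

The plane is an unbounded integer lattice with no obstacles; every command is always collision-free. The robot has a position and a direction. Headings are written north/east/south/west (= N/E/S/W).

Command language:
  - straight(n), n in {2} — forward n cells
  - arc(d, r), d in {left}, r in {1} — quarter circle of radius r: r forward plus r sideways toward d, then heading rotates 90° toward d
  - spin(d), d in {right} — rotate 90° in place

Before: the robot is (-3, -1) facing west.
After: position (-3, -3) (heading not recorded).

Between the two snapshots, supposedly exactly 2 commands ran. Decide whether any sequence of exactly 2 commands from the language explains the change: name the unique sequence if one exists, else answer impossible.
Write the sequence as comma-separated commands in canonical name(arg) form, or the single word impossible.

arc(left, 1), arc(left, 1)

initial: (-3, -1) facing west
step 1 (arc(left, 1)): (-4, -2) facing south
step 2 (arc(left, 1)): (-3, -3) facing east
all 9 alternatives checked — unique.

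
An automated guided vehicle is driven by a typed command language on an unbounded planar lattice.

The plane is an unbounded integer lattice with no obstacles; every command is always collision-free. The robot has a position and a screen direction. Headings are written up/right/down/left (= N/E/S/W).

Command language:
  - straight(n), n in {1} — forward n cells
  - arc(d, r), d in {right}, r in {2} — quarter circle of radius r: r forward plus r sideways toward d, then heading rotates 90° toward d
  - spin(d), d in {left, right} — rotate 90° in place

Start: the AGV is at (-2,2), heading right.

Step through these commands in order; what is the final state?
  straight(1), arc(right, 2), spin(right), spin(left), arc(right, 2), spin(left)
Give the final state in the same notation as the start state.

from: at (-2,2), heading right
t=1 straight(1) ⇒ at (-1,2), heading right
t=2 arc(right, 2) ⇒ at (1,0), heading down
t=3 spin(right) ⇒ at (1,0), heading left
t=4 spin(left) ⇒ at (1,0), heading down
t=5 arc(right, 2) ⇒ at (-1,-2), heading left
t=6 spin(left) ⇒ at (-1,-2), heading down

at (-1,-2), heading down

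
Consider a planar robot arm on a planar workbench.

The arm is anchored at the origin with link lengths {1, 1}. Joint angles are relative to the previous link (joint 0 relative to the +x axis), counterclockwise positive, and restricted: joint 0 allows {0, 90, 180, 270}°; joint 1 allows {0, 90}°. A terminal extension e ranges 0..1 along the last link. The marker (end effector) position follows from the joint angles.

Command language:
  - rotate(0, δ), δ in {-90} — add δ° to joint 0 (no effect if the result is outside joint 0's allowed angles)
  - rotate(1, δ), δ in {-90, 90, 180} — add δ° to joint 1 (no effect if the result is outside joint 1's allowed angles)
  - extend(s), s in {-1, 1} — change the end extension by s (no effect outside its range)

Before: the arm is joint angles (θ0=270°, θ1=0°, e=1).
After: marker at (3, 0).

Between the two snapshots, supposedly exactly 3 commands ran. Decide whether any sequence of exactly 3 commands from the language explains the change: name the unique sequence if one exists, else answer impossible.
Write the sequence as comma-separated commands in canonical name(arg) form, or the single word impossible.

rotate(0, -90), rotate(0, -90), rotate(0, -90)

start: joint angles (θ0=270°, θ1=0°, e=1)
t=1 rotate(0, -90) ⇒ joint angles (θ0=180°, θ1=0°, e=1)
t=2 rotate(0, -90) ⇒ joint angles (θ0=90°, θ1=0°, e=1)
t=3 rotate(0, -90) ⇒ joint angles (θ0=0°, θ1=0°, e=1)
uniquely the one of 216 3-step routes that fits.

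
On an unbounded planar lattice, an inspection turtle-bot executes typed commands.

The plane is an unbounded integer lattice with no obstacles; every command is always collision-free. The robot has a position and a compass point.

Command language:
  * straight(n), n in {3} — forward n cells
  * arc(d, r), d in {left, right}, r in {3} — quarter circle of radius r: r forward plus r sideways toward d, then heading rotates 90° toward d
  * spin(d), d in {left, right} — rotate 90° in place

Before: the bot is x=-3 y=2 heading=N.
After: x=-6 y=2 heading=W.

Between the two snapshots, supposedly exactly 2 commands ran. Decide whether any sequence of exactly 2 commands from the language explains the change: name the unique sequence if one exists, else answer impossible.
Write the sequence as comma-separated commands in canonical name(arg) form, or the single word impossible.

spin(left), straight(3)

key: cell and facing (now W) both changed — the 2 commands mix motion and turning
begin: x=-3 y=2 heading=N
1. spin(left) → x=-3 y=2 heading=W
2. straight(3) → x=-6 y=2 heading=W
all 25 alternatives checked — unique.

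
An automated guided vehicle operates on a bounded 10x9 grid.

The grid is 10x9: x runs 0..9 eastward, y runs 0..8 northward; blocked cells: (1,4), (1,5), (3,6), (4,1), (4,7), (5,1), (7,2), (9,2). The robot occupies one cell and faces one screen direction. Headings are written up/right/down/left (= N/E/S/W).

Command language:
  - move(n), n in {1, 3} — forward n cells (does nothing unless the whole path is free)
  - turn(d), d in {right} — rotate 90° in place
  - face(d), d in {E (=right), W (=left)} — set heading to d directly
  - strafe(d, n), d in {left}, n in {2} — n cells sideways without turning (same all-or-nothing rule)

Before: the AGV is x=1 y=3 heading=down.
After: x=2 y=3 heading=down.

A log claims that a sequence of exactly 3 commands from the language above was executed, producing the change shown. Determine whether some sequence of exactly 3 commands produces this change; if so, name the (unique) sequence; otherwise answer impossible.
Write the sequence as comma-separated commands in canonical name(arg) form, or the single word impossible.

key: order matters: swapping face(E) and turn(right) lands elsewhere
start: x=1 y=3 heading=down
step 1 (face(E)): x=1 y=3 heading=right
step 2 (move(1)): x=2 y=3 heading=right
step 3 (turn(right)): x=2 y=3 heading=down
no other 3-command option fits: unique.

face(E), move(1), turn(right)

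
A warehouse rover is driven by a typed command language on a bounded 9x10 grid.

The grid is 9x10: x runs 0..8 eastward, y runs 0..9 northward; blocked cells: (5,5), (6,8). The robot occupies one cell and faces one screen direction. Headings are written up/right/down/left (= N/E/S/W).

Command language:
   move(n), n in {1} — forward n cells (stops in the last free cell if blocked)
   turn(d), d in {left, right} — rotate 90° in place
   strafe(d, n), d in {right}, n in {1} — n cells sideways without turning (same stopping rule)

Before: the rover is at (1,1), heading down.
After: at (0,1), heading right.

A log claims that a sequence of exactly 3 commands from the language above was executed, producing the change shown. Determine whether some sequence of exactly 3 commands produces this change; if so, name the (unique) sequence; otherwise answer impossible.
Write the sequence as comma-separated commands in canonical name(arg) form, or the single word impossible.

key: order matters: swapping strafe(right, 1) and turn(left) lands elsewhere
start: at (1,1), heading down
step 1 (strafe(right, 1)): at (0,1), heading down
step 2 (strafe(right, 1)): at (0,1), heading down
step 3 (turn(left)): at (0,1), heading right
no other 3-command option fits: unique.

strafe(right, 1), strafe(right, 1), turn(left)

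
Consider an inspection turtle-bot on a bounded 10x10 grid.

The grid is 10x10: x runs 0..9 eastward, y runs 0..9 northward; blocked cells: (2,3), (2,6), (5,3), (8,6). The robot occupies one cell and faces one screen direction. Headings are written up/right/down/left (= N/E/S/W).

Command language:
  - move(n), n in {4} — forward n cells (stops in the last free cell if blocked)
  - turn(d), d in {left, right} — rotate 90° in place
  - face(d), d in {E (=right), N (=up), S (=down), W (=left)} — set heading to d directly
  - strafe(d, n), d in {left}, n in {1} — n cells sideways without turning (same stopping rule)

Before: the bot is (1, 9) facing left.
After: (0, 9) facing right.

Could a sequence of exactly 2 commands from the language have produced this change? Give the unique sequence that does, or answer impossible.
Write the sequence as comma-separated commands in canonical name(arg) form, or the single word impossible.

key: cell and facing (now E) both changed — the 2 commands mix motion and turning
begin: (1, 9) facing left
step 1 (move(4)): (0, 9) facing left
step 2 (face(E)): (0, 9) facing right
no rival 2-sequence matches.

move(4), face(E)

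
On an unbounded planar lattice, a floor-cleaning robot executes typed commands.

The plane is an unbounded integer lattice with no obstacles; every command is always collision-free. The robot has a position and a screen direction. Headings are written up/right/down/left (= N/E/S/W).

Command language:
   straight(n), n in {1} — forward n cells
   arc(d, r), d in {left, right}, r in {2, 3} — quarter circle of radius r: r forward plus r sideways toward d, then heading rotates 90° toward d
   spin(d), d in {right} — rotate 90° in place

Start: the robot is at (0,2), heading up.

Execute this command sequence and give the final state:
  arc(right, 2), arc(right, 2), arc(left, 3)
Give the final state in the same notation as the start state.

at (7,-1), heading right

t0: at (0,2), heading up
1. arc(right, 2) → at (2,4), heading right
2. arc(right, 2) → at (4,2), heading down
3. arc(left, 3) → at (7,-1), heading right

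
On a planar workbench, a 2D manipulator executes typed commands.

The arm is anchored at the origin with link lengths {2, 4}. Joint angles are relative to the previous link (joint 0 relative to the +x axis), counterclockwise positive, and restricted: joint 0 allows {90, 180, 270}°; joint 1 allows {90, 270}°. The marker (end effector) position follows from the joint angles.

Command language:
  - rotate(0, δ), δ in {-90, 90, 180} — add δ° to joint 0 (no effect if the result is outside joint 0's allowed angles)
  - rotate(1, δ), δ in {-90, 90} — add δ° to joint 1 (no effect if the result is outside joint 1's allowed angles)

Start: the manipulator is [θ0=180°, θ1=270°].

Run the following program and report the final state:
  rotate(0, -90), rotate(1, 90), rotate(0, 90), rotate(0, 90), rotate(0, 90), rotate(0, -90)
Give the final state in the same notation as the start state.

initial: [θ0=180°, θ1=270°]
step 1 (rotate(0, -90)): [θ0=90°, θ1=270°]
step 2 (rotate(1, 90)): [θ0=90°, θ1=270°]
step 3 (rotate(0, 90)): [θ0=180°, θ1=270°]
step 4 (rotate(0, 90)): [θ0=270°, θ1=270°]
step 5 (rotate(0, 90)): [θ0=270°, θ1=270°]
step 6 (rotate(0, -90)): [θ0=180°, θ1=270°]

[θ0=180°, θ1=270°]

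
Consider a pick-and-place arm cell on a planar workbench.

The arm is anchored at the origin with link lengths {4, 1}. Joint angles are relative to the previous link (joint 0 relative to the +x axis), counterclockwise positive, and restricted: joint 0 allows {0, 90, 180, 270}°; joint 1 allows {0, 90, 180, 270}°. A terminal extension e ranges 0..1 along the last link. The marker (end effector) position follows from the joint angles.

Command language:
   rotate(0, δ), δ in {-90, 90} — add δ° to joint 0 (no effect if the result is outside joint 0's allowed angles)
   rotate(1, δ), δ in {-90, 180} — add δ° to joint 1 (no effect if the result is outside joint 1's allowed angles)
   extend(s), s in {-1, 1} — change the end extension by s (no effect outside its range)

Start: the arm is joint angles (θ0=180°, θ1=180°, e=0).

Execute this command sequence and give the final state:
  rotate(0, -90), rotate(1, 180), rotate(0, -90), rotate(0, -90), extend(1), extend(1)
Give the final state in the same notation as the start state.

joint angles (θ0=270°, θ1=0°, e=1)

begin: joint angles (θ0=180°, θ1=180°, e=0)
1. rotate(0, -90) → joint angles (θ0=90°, θ1=180°, e=0)
2. rotate(1, 180) → joint angles (θ0=90°, θ1=0°, e=0)
3. rotate(0, -90) → joint angles (θ0=0°, θ1=0°, e=0)
4. rotate(0, -90) → joint angles (θ0=270°, θ1=0°, e=0)
5. extend(1) → joint angles (θ0=270°, θ1=0°, e=1)
6. extend(1) → joint angles (θ0=270°, θ1=0°, e=1)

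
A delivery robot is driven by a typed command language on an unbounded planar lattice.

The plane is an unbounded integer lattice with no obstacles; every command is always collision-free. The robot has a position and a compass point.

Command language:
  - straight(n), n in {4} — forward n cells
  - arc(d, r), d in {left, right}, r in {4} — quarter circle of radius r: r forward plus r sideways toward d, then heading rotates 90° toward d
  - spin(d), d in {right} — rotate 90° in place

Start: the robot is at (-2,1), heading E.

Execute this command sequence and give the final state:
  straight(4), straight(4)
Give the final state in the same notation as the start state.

at (6,1), heading E

t0: at (-2,1), heading E
[1] after straight(4): at (2,1), heading E
[2] after straight(4): at (6,1), heading E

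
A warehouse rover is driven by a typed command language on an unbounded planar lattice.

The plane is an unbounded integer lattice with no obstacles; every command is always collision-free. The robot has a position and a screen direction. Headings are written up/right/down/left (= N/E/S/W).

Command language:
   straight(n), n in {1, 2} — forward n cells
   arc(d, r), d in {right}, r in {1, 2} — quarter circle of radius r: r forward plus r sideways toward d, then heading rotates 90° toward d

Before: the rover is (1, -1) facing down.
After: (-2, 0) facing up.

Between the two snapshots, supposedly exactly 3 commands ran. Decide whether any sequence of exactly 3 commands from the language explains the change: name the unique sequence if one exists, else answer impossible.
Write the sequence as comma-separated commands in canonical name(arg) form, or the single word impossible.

arc(right, 2), arc(right, 1), straight(2)

key: position moved to (-2,0) AND the heading swung to N — translation plus rotation needed
begin: (1, -1) facing down
[1] after arc(right, 2): (-1, -3) facing left
[2] after arc(right, 1): (-2, -2) facing up
[3] after straight(2): (-2, 0) facing up
uniquely the one of 64 3-step routes that fits.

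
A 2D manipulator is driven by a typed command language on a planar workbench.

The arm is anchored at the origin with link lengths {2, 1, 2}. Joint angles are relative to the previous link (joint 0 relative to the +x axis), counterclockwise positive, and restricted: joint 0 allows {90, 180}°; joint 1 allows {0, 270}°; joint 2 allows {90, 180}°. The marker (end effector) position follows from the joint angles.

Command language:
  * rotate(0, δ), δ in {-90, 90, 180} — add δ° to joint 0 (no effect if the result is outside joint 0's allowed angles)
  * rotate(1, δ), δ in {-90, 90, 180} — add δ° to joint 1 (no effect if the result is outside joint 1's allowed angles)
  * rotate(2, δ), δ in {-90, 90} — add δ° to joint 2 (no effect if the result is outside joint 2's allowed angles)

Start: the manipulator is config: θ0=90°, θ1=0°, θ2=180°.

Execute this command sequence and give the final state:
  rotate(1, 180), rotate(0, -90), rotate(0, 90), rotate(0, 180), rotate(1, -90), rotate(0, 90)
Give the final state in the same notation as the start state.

from: config: θ0=90°, θ1=0°, θ2=180°
t=1 rotate(1, 180) ⇒ config: θ0=90°, θ1=0°, θ2=180°
t=2 rotate(0, -90) ⇒ config: θ0=90°, θ1=0°, θ2=180°
t=3 rotate(0, 90) ⇒ config: θ0=180°, θ1=0°, θ2=180°
t=4 rotate(0, 180) ⇒ config: θ0=180°, θ1=0°, θ2=180°
t=5 rotate(1, -90) ⇒ config: θ0=180°, θ1=270°, θ2=180°
t=6 rotate(0, 90) ⇒ config: θ0=180°, θ1=270°, θ2=180°

config: θ0=180°, θ1=270°, θ2=180°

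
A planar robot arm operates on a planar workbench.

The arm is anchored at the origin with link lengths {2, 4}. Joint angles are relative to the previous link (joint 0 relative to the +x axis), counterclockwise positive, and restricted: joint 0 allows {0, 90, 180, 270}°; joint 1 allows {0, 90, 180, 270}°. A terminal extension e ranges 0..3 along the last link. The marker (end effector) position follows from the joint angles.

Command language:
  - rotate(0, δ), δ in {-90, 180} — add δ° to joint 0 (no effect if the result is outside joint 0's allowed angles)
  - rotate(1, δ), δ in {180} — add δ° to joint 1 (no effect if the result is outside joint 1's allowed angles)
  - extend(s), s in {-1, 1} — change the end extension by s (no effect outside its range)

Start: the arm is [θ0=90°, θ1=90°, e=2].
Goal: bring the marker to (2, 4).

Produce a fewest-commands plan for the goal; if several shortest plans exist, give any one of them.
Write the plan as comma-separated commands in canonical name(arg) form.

rotate(0, -90), extend(-1), extend(-1)

begin: [θ0=90°, θ1=90°, e=2]
t=1 rotate(0, -90) ⇒ [θ0=0°, θ1=90°, e=2]
t=2 extend(-1) ⇒ [θ0=0°, θ1=90°, e=1]
t=3 extend(-1) ⇒ [θ0=0°, θ1=90°, e=0]
no 2-step plan works, so 3 is optimal.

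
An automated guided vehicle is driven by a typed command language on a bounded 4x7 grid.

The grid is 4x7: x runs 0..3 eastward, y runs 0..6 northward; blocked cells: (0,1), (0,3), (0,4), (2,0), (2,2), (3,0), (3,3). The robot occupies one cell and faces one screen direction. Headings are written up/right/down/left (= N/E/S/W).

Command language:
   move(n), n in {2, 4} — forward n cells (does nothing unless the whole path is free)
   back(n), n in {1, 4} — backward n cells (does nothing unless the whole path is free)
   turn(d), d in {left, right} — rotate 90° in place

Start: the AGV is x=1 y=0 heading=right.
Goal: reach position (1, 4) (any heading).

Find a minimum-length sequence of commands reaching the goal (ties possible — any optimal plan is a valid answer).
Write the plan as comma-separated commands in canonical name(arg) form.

from: x=1 y=0 heading=right
[1] after turn(right): x=1 y=0 heading=down
[2] after back(4): x=1 y=4 heading=down
minimal: 2 command(s), checked below 2.

turn(right), back(4)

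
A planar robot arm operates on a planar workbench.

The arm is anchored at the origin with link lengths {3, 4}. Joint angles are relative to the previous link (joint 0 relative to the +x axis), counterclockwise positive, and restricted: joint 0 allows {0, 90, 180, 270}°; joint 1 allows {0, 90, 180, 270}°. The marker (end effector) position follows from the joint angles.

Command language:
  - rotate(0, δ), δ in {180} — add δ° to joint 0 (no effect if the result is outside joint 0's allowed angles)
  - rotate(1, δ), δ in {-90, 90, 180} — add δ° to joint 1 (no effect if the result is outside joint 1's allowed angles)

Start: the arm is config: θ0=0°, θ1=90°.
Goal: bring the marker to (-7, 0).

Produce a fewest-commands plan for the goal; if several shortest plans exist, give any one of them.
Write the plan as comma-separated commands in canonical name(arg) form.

initial: config: θ0=0°, θ1=90°
step 1 (rotate(0, 180)): config: θ0=180°, θ1=90°
step 2 (rotate(1, -90)): config: θ0=180°, θ1=0°
no 1-step plan works, so 2 is optimal.

rotate(0, 180), rotate(1, -90)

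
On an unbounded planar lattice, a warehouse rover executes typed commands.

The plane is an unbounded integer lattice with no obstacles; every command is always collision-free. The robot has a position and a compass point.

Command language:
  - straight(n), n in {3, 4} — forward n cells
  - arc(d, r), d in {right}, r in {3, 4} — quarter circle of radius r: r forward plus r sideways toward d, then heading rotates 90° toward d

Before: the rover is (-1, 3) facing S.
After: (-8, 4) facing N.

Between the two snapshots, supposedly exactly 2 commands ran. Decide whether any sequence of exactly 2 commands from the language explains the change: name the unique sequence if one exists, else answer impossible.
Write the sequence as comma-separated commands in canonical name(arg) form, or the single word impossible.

arc(right, 3), arc(right, 4)

key: position moved to (-8,4) AND the heading swung to N — translation plus rotation needed
initial: (-1, 3) facing S
[1] after arc(right, 3): (-4, 0) facing W
[2] after arc(right, 4): (-8, 4) facing N
no other 2-command option fits: unique.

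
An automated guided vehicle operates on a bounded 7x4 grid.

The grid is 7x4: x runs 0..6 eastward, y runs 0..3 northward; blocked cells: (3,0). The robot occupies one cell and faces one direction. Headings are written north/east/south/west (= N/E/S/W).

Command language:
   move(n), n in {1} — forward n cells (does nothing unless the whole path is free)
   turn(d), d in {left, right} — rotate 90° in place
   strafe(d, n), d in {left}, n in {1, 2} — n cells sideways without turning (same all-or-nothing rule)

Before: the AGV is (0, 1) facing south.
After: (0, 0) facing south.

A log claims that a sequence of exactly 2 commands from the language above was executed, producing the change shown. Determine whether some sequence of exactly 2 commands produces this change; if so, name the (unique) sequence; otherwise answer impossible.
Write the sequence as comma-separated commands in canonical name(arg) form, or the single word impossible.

move(1), move(1)

key: the second move(1) would leave the grid, so it does nothing
from: (0, 1) facing south
t=1 move(1) ⇒ (0, 0) facing south
t=2 move(1) ⇒ (0, 0) facing south
no rival 2-sequence matches.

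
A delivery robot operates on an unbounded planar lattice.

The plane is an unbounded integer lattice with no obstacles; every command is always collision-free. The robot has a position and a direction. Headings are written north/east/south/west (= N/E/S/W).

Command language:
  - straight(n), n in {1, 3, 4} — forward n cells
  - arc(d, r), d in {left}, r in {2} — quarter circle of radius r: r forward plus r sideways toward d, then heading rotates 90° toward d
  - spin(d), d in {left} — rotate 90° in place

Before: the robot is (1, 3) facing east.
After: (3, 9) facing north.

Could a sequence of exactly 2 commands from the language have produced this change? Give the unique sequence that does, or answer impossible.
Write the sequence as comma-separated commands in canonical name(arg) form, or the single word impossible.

arc(left, 2), straight(4)

key: running straight(4) before arc(left, 2) would end elsewhere — order is forced
t0: (1, 3) facing east
t=1 arc(left, 2) ⇒ (3, 5) facing north
t=2 straight(4) ⇒ (3, 9) facing north
no other 2-command option fits: unique.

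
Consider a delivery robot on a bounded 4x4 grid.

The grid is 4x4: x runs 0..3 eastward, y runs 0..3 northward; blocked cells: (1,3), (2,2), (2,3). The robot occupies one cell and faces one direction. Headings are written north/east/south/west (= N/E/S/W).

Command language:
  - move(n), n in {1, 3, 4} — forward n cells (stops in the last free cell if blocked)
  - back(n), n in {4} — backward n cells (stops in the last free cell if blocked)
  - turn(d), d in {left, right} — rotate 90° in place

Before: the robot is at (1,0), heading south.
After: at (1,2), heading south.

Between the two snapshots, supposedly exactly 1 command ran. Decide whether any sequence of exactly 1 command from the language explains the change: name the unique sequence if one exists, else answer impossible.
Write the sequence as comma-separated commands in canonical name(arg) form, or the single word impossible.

back(4)

key: still facing S — the one step turns nothing
t0: at (1,0), heading south
t=1 back(4) ⇒ at (1,2), heading south
no rival 1-sequence matches.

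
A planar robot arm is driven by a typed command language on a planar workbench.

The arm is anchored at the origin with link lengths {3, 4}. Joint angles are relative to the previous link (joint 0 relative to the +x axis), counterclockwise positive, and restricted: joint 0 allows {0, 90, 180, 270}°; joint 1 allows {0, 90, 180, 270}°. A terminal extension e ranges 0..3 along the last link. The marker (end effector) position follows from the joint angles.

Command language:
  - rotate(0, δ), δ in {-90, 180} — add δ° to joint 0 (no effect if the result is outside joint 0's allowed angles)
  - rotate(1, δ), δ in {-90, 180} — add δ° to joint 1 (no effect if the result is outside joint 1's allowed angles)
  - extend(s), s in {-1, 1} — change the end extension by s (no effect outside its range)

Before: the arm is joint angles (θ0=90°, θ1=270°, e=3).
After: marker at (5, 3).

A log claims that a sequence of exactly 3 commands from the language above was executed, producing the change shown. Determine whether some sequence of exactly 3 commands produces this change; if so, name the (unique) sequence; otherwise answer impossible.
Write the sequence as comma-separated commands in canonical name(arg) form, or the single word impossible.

key: order matters: swapping extend(1) and extend(-1) lands elsewhere
start: joint angles (θ0=90°, θ1=270°, e=3)
1. extend(1) → joint angles (θ0=90°, θ1=270°, e=3)
2. extend(-1) → joint angles (θ0=90°, θ1=270°, e=2)
3. extend(-1) → joint angles (θ0=90°, θ1=270°, e=1)
no other 3-command option fits: unique.

extend(1), extend(-1), extend(-1)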